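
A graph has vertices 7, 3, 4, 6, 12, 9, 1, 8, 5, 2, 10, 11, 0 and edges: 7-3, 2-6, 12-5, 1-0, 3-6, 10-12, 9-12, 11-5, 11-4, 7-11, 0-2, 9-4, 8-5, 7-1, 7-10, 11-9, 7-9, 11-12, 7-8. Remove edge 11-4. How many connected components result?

1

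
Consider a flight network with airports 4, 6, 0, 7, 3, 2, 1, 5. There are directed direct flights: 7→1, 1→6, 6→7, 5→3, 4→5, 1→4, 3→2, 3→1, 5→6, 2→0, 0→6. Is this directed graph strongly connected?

Yes

From 6 we can reach every vertex (0, 1, 2, 3, 4, 5, 6, 7), and every vertex can reach 6 (0, 1, 2, 3, 4, 5, 6, 7). So the whole graph is one strongly connected component.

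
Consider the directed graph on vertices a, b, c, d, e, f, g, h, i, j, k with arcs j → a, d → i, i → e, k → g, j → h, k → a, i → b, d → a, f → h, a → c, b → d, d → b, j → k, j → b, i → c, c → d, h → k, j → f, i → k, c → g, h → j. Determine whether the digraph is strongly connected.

There is no directed path from i to f, so the graph is not strongly connected.

No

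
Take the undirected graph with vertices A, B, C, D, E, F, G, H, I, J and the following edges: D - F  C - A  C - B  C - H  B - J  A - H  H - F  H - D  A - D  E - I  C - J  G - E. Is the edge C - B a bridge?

No

After removing C - B, the path C-J-B still connects them, so the edge is not a bridge.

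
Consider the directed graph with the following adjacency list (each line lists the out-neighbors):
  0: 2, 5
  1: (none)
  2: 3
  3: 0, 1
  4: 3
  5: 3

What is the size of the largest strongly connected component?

4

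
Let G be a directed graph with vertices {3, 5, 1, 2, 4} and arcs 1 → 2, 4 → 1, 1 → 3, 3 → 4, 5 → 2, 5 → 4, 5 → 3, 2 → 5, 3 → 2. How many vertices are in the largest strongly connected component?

5

{1, 2, 3, 4, 5} are all mutually reachable — one SCC of size 5.
The largest has 5 vertices.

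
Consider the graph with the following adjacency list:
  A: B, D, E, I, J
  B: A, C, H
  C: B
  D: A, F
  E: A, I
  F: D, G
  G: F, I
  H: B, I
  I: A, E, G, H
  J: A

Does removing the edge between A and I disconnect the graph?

No

After removing A-I, the path A-E-I still connects them, so the edge is not a bridge.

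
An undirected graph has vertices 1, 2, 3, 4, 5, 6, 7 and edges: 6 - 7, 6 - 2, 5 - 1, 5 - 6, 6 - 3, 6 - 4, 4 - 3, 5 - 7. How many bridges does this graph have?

The edges on the cycle 5-6-7-5 are not bridges since each lies on that cycle.
But removing 5 - 1 disconnects 5 from 1; removing 2 - 6 disconnects 2 from 6 — these are bridges.
That makes 2 bridges.

2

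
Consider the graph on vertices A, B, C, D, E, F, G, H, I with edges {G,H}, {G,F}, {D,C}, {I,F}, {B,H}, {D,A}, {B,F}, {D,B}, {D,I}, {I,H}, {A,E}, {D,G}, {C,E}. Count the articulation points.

1

Removing D increases the component count from 1 to 2, so D is a cut vertex.
By contrast removing A leaves 1 component; it is not a cut vertex. No other vertex is a cut vertex either.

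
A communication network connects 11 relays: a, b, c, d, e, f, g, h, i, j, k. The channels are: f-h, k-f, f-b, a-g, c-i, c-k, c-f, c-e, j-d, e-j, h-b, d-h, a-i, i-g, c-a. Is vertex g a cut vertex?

No

Deleting g leaves 1 component (was 1) (its neighbors a, i remain connected to each other), so g is not a cut vertex.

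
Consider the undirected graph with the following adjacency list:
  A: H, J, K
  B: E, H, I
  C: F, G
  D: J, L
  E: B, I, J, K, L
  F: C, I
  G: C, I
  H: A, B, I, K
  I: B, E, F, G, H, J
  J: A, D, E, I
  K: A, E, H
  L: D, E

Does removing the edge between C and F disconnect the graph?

No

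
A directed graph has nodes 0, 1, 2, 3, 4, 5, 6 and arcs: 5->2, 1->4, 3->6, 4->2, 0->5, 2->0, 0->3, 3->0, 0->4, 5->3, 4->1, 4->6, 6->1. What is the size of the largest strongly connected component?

7

{0, 1, 2, 3, 4, 5, 6} are all mutually reachable — one SCC of size 7.
The largest has 7 vertices.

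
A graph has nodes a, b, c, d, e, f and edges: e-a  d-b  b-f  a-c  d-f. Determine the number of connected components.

Starting from a we can reach a, c, e. That is one component of size 3.
Starting from b we can reach b, d, f. That is one component of size 3.
Total: 2 components.

2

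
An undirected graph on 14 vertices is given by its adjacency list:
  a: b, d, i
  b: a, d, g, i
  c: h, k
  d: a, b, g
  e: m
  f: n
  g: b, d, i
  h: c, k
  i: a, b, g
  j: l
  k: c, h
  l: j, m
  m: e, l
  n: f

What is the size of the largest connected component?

5

Starting from f we can reach f, n. That is one component of size 2.
Starting from c we can reach c, h, k. That is one component of size 3.
Starting from e we can reach e, j, l, m. That is one component of size 4.
Starting from a we can reach a, b, d, g, i. That is one component of size 5.
The largest has 5 vertices.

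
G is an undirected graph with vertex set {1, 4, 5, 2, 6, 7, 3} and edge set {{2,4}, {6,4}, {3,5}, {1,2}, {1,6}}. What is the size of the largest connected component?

4

7 is isolated — a component by itself.
Starting from 3 we can reach 3, 5. That is one component of size 2.
Starting from 1 we can reach 1, 2, 4, 6. That is one component of size 4.
The largest has 4 vertices.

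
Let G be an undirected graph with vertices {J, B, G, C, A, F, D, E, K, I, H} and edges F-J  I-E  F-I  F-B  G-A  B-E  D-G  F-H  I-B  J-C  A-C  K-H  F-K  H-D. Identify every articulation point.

F

Removing F increases the component count from 1 to 2, so F is a cut vertex.
By contrast removing E leaves 1 component; it is not a cut vertex. No other vertex is a cut vertex either.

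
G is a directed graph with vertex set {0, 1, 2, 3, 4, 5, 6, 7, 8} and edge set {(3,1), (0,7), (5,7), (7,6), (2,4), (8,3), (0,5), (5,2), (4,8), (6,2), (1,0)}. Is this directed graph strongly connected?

Yes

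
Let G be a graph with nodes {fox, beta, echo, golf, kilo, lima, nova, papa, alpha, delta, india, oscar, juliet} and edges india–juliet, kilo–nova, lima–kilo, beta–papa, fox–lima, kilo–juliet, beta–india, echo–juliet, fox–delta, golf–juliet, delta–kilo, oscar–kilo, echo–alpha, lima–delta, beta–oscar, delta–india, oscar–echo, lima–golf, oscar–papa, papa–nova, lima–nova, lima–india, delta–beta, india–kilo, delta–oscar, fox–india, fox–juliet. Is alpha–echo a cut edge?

Yes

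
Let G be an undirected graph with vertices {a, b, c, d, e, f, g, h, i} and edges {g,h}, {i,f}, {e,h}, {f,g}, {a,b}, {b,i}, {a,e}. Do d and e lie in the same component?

The component containing d is {d}, and e is not in it.

No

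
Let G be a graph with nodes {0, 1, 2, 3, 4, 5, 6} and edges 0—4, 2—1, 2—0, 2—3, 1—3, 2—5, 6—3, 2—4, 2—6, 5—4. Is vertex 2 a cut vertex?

Deleting 2 raises the number of components from 1 to 2, so 2 is a cut vertex.

Yes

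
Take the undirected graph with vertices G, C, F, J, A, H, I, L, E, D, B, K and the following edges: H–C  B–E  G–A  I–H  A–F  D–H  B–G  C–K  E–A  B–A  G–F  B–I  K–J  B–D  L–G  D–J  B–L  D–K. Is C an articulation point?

Deleting C leaves 1 component (was 1) (its neighbors H, K remain connected to each other), so C is not a cut vertex.

No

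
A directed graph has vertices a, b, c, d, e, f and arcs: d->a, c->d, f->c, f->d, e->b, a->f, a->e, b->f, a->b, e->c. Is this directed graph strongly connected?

From b we can reach every vertex (a, b, c, d, e, f), and every vertex can reach b (a, b, c, d, e, f). So the whole graph is one strongly connected component.

Yes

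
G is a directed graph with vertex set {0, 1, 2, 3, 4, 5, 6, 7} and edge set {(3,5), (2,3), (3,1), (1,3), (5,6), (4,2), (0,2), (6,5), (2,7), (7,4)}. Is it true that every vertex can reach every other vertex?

No

There is no directed path from 6 to 2, so the graph is not strongly connected.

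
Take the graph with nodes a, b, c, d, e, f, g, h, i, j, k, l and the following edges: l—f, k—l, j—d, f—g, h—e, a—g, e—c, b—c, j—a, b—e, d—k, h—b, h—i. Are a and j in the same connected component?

Yes

From a we can reach a, d, f, g, j, k, l, which includes j.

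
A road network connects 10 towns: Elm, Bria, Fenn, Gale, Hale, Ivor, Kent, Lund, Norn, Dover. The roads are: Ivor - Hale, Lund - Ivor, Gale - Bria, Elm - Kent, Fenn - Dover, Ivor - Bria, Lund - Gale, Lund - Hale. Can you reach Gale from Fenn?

The component containing Fenn is {Fenn, Dover}, and Gale is not in it.

No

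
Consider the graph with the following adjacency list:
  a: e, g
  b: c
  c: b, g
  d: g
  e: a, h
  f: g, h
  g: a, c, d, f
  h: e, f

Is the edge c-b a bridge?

Removing c-b leaves no path between c and b: the component count goes from 1 to 2. So it is a bridge.

Yes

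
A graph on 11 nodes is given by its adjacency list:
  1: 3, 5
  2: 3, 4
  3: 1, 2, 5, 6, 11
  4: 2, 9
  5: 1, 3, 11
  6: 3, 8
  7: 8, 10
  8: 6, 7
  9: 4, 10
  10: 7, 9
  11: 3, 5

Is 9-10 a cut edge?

After removing 9-10, the path 9-4-2-3-6-8-7-10 still connects them, so the edge is not a bridge.

No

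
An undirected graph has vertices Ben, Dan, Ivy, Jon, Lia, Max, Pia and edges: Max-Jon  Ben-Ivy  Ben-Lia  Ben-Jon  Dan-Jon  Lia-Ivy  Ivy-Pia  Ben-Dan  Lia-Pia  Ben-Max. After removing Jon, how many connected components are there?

With Jon gone, the remaining components are: {Ben, Dan, Ivy, Lia, Max, Pia}.
That is 1 component.

1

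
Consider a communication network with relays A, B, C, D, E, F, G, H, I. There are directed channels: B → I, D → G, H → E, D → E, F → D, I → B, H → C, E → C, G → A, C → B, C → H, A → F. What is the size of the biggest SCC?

4

{A, D, F, G} are all mutually reachable — one SCC of size 4.
{C, E, H} are all mutually reachable — one SCC of size 3.
{B, I} are all mutually reachable — one SCC of size 2.
The largest has 4 vertices.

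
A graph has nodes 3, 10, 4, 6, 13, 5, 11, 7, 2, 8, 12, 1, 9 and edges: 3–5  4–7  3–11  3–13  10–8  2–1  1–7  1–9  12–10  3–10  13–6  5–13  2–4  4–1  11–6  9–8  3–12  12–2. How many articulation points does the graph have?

Removing 3 increases the component count from 1 to 2, so 3 is a cut vertex.
By contrast removing 12 leaves 1 component; it is not a cut vertex. No other vertex is a cut vertex either.

1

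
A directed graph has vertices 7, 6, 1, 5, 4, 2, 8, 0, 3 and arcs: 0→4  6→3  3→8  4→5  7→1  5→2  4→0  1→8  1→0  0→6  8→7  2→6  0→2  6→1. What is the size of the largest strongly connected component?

9

{0, 1, 2, 3, 4, 5, 6, 7, 8} are all mutually reachable — one SCC of size 9.
The largest has 9 vertices.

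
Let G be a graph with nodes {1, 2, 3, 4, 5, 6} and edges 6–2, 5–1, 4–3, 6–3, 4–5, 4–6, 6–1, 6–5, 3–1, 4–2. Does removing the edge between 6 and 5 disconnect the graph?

No

After removing 6–5, the path 6-4-5 still connects them, so the edge is not a bridge.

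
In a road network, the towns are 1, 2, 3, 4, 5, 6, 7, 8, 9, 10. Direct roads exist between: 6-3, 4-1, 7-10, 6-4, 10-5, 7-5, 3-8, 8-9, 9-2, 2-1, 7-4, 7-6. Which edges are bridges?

The edges on the cycle 7-10-5-7 are not bridges since each lies on that cycle.
Every edge lies on some cycle, so there are no bridges.

none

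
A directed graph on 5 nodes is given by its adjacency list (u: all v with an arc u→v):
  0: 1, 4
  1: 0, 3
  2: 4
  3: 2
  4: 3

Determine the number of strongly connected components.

{2, 3, 4} are all mutually reachable — one SCC of size 3.
{0, 1} are all mutually reachable — one SCC of size 2.
That gives 2 strongly connected components.

2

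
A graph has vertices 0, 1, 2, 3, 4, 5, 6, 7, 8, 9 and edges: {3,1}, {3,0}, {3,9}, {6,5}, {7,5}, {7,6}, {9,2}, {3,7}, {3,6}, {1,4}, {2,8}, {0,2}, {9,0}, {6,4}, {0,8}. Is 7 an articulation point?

No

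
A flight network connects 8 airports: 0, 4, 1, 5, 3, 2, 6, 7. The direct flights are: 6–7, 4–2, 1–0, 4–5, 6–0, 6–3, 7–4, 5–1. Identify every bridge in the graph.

The edges on the cycle 6-7-4-5-1-0-6 are not bridges since each lies on that cycle.
But removing 6–3 disconnects 6 from 3; removing 4–2 disconnects 4 from 2 — these are bridges.

2-4, 3-6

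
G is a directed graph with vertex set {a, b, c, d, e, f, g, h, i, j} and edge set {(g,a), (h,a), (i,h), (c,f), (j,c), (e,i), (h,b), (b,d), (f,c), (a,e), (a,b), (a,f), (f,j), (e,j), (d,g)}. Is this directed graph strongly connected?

There is no directed path from f to g, so the graph is not strongly connected.

No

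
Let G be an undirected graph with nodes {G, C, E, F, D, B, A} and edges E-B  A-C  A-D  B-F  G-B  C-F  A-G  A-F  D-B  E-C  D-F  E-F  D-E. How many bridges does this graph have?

The edges on the cycle D-E-C-F-B-D are not bridges since each lies on that cycle.
Every edge lies on some cycle, so there are no bridges.

0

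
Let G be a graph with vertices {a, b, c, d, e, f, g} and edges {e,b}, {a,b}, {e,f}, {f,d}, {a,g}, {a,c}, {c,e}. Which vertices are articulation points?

Removing a increases the component count from 1 to 2, so a is a cut vertex.
Removing e increases the component count from 1 to 2, so e is a cut vertex.
Removing f increases the component count from 1 to 2, so f is a cut vertex.
By contrast removing b leaves 1 component; it is not a cut vertex. No other vertex is a cut vertex either.

a, e, f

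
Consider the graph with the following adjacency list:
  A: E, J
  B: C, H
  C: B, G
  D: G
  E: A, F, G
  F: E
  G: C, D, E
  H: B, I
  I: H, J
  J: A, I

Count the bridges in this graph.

2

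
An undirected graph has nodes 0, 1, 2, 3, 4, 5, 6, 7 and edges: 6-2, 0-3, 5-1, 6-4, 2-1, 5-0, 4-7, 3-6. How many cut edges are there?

The edges on the cycle 5-0-3-6-2-1-5 are not bridges since each lies on that cycle.
But removing 4-7 disconnects 4 from 7; removing 6-4 disconnects 6 from 4 — these are bridges.
That makes 2 bridges.

2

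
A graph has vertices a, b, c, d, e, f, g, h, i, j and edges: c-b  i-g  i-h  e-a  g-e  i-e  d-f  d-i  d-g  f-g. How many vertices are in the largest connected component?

7

j is isolated — a component by itself.
Starting from b we can reach b, c. That is one component of size 2.
Starting from a we can reach a, d, e, f, g, h, i. That is one component of size 7.
The largest has 7 vertices.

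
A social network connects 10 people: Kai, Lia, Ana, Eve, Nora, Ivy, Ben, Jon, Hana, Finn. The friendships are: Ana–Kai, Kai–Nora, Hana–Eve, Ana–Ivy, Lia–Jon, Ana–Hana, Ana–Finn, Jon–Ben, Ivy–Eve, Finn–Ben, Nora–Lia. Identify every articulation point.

Ana

Removing Ana increases the component count from 1 to 2, so Ana is a cut vertex.
By contrast removing Ivy leaves 1 component; it is not a cut vertex. No other vertex is a cut vertex either.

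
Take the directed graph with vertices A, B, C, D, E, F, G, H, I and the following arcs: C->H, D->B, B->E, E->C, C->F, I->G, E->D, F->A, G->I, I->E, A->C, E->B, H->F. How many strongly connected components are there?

{A, C, F, H} are all mutually reachable — one SCC of size 4.
{B, D, E} are all mutually reachable — one SCC of size 3.
{G, I} are all mutually reachable — one SCC of size 2.
That gives 3 strongly connected components.

3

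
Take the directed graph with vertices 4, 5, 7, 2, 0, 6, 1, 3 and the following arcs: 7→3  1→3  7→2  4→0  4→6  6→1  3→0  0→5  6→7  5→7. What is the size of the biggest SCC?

4

{0, 3, 5, 7} are all mutually reachable — one SCC of size 4.
{4} is an SCC by itself.
{6} is an SCC by itself.
{1} is an SCC by itself.
{2} is an SCC by itself.
The largest has 4 vertices.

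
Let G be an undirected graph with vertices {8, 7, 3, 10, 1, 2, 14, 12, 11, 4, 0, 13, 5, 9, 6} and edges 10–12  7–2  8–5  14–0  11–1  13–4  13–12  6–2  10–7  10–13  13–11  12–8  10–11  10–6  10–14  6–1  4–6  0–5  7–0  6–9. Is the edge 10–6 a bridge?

No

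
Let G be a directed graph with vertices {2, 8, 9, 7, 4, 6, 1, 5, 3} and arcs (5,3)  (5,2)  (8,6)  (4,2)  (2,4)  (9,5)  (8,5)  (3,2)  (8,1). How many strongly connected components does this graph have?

{2, 4} are all mutually reachable — one SCC of size 2.
{7} is an SCC by itself.
{9} is an SCC by itself.
{8} is an SCC by itself.
{6} is an SCC by itself.
(and 3 more singleton SCCs)
That gives 8 strongly connected components.

8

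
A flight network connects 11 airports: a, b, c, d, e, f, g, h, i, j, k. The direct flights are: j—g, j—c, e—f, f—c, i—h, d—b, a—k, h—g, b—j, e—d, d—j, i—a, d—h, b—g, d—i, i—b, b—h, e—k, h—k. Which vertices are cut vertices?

none

Removing a, for instance, still leaves 1 component. No single vertex removal increases the component count — the graph has no articulation points.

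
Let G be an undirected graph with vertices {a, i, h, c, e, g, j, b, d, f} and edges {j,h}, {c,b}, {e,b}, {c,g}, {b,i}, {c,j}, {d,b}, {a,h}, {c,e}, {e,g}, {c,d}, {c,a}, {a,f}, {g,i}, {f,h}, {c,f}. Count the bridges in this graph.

The edges on the cycle c-a-f-c are not bridges since each lies on that cycle.
Every edge lies on some cycle, so there are no bridges.

0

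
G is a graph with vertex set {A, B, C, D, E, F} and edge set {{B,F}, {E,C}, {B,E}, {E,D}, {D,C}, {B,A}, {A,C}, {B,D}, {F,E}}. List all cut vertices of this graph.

Removing F, for instance, still leaves 1 component. No single vertex removal increases the component count — the graph has no articulation points.

none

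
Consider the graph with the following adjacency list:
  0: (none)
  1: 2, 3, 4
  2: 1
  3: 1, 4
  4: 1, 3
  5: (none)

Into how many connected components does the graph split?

3

0 is isolated — a component by itself.
5 is isolated — a component by itself.
Starting from 1 we can reach 1, 2, 3, 4. That is one component of size 4.
Total: 3 components.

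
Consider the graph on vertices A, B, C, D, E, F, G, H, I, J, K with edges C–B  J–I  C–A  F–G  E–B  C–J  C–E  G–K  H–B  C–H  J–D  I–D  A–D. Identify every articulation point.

C, G

Removing C increases the component count from 2 to 3, so C is a cut vertex.
Removing G increases the component count from 2 to 3, so G is a cut vertex.
By contrast removing A leaves 2 components; it is not a cut vertex. No other vertex is a cut vertex either.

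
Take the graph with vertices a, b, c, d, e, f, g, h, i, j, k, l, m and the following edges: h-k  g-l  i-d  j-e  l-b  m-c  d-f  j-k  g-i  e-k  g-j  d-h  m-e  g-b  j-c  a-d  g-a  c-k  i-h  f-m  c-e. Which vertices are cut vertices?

g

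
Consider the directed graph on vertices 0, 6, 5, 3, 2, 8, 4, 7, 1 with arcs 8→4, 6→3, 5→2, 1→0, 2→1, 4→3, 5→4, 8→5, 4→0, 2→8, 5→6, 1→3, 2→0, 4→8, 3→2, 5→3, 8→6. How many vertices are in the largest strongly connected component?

7

{1, 2, 3, 4, 5, 6, 8} are all mutually reachable — one SCC of size 7.
{7} is an SCC by itself.
{0} is an SCC by itself.
The largest has 7 vertices.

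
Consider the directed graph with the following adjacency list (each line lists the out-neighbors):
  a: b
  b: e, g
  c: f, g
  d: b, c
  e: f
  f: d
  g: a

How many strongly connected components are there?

1

{a, b, c, d, e, f, g} are all mutually reachable — one SCC of size 7.
That gives 1 strongly connected component.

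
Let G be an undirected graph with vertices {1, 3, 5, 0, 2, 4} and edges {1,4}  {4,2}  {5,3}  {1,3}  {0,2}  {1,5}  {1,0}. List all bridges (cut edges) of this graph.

none

The edges on the cycle 1-5-3-1 are not bridges since each lies on that cycle.
Every edge lies on some cycle, so there are no bridges.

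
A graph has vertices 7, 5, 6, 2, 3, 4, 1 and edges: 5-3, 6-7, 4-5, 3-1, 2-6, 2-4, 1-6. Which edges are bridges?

The edges on the cycle 2-4-5-3-1-6-2 are not bridges since each lies on that cycle.
But removing 6-7 disconnects 6 from 7 — this is a bridge.

6-7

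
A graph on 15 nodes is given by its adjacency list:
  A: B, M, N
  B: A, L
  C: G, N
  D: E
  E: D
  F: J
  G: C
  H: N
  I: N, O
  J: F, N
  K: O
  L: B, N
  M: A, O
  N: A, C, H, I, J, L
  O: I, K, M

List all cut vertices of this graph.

C, J, N, O

Removing C increases the component count from 2 to 3, so C is a cut vertex.
Removing J increases the component count from 2 to 3, so J is a cut vertex.
Removing N increases the component count from 2 to 5, so N is a cut vertex.
Likewise O is a cut vertex.
By contrast removing I leaves 2 components; it is not a cut vertex. No other vertex is a cut vertex either.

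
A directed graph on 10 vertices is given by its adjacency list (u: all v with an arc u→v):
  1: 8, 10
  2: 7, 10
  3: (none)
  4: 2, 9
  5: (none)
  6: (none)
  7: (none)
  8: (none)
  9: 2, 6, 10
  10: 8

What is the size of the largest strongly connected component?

{4} is an SCC by itself.
{7} is an SCC by itself.
{2} is an SCC by itself.
{9} is an SCC by itself.
{5} is an SCC by itself.
(and 5 more singleton SCCs)
The largest has 1 vertex.

1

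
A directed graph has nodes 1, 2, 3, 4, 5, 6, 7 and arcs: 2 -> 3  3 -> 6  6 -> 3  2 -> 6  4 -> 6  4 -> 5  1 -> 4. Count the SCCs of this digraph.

6

{3, 6} are all mutually reachable — one SCC of size 2.
{5} is an SCC by itself.
{7} is an SCC by itself.
{2} is an SCC by itself.
{4} is an SCC by itself.
(and 1 more singleton SCC)
That gives 6 strongly connected components.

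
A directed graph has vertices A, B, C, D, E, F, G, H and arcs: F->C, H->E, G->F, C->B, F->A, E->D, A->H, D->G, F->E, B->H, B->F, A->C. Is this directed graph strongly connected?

From H we can reach every vertex (A, B, C, D, E, F, G, H), and every vertex can reach H (A, B, C, D, E, F, G, H). So the whole graph is one strongly connected component.

Yes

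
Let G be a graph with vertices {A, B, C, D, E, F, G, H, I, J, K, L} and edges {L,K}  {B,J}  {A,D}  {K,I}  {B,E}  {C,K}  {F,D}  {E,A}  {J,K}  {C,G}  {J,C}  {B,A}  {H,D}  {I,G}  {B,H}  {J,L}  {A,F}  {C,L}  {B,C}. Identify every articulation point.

Removing B increases the component count from 1 to 2, so B is a cut vertex.
By contrast removing L leaves 1 component; it is not a cut vertex. No other vertex is a cut vertex either.

B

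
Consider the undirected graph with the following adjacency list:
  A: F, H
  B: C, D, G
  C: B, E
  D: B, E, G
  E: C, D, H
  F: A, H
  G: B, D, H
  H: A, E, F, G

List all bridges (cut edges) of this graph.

The edges on the cycle H-F-A-H are not bridges since each lies on that cycle.
Every edge lies on some cycle, so there are no bridges.

none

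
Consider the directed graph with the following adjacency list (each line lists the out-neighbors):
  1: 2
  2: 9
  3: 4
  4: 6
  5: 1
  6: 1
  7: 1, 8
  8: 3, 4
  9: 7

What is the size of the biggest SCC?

8

{1, 2, 3, 4, 6, 7, 8, 9} are all mutually reachable — one SCC of size 8.
{5} is an SCC by itself.
The largest has 8 vertices.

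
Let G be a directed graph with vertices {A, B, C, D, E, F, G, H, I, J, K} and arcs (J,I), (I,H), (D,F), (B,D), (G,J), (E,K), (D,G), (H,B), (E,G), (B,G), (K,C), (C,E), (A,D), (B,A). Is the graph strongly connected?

No

There is no directed path from G to E, so the graph is not strongly connected.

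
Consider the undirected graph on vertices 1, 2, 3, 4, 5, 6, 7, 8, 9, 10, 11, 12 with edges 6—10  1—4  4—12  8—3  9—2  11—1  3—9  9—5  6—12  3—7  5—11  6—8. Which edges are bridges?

The edges on the cycle 6-8-3-9-5-11-1-4-12-6 are not bridges since each lies on that cycle.
But removing 3—7 disconnects 3 from 7; removing 2—9 disconnects 2 from 9; removing 6—10 disconnects 6 from 10 — these are bridges.

10-6, 2-9, 3-7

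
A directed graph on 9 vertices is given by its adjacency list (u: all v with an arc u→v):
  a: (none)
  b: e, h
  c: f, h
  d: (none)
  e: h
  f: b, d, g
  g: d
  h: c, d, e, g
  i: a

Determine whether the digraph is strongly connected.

No

There is no directed path from a to h, so the graph is not strongly connected.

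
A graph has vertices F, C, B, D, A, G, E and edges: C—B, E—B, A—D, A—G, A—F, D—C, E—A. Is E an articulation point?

No

Deleting E leaves 1 component (was 1) (its neighbors A, B remain connected to each other), so E is not a cut vertex.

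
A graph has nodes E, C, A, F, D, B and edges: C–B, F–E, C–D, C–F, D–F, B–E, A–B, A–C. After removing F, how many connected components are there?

1

With F gone, the remaining components are: {A, B, C, D, E}.
That is 1 component.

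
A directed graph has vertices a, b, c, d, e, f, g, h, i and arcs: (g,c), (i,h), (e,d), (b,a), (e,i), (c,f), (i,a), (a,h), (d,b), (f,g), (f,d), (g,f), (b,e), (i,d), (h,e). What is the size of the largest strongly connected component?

6

{a, b, d, e, h, i} are all mutually reachable — one SCC of size 6.
{c, f, g} are all mutually reachable — one SCC of size 3.
The largest has 6 vertices.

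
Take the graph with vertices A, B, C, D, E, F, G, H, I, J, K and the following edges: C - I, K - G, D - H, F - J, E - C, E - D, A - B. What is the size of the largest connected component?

5

Starting from G we can reach G, K. That is one component of size 2.
Starting from A we can reach A, B. That is one component of size 2.
Starting from F we can reach F, J. That is one component of size 2.
Starting from C we can reach C, D, E, H, I. That is one component of size 5.
The largest has 5 vertices.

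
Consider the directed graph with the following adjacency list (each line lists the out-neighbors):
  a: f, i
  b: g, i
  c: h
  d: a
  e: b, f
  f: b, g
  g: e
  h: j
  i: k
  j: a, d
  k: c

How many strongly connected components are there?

{a, b, c, d, e, f, g, h, i, j, k} are all mutually reachable — one SCC of size 11.
That gives 1 strongly connected component.

1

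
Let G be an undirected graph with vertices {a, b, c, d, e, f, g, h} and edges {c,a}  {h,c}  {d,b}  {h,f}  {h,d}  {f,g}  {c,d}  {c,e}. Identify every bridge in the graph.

The edges on the cycle h-c-d-h are not bridges since each lies on that cycle.
But removing c–a disconnects c from a; removing f–g disconnects f from g; removing d–b disconnects d from b; removing h–f disconnects h from f — these are bridges.
In total 5 edges are bridges.

a-c, b-d, c-e, f-g, f-h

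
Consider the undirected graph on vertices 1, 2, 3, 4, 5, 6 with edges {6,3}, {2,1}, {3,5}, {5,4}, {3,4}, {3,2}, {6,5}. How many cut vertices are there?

2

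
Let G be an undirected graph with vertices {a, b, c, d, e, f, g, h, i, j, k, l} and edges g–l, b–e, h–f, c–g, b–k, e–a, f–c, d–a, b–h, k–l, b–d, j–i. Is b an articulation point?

Deleting b raises the number of components from 2 to 3, so b is a cut vertex.

Yes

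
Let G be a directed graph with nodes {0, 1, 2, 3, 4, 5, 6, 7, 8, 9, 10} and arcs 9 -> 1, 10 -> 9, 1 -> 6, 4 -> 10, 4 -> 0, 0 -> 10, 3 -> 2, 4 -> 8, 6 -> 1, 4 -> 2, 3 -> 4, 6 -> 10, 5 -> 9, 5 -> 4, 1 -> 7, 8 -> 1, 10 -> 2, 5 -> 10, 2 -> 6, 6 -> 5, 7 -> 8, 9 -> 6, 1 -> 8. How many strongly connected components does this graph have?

2

{0, 1, 2, 4, 5, 6, 7, 8, 9, 10} are all mutually reachable — one SCC of size 10.
{3} is an SCC by itself.
That gives 2 strongly connected components.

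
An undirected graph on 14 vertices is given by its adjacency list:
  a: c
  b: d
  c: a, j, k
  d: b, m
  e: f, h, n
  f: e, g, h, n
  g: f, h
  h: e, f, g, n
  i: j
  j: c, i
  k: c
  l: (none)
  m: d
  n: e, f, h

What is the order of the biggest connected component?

l is isolated — a component by itself.
Starting from b we can reach b, d, m. That is one component of size 3.
Starting from e we can reach e, f, g, h, n. That is one component of size 5.
Starting from a we can reach a, c, i, j, k. That is one component of size 5.
The largest has 5 vertices.

5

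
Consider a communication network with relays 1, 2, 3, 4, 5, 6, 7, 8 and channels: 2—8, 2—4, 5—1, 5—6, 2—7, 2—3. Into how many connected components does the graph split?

Starting from 1 we can reach 1, 5, 6. That is one component of size 3.
Starting from 2 we can reach 2, 3, 4, 7, 8. That is one component of size 5.
Total: 2 components.

2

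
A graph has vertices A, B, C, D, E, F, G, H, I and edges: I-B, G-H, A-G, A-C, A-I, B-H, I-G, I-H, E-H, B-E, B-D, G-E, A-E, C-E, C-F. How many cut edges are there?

The edges on the cycle A-I-B-H-E-G-A are not bridges since each lies on that cycle.
But removing D-B disconnects D from B; removing C-F disconnects C from F — these are bridges.
That makes 2 bridges.

2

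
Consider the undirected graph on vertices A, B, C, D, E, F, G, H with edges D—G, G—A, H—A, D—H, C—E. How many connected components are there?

4

B is isolated — a component by itself.
F is isolated — a component by itself.
Starting from C we can reach C, E. That is one component of size 2.
Starting from A we can reach A, D, G, H. That is one component of size 4.
Total: 4 components.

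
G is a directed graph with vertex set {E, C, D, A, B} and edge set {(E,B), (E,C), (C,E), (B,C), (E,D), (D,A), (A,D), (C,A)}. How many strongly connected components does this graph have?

{B, C, E} are all mutually reachable — one SCC of size 3.
{A, D} are all mutually reachable — one SCC of size 2.
That gives 2 strongly connected components.

2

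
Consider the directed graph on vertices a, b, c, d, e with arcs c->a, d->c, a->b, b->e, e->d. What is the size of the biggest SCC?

5

{a, b, c, d, e} are all mutually reachable — one SCC of size 5.
The largest has 5 vertices.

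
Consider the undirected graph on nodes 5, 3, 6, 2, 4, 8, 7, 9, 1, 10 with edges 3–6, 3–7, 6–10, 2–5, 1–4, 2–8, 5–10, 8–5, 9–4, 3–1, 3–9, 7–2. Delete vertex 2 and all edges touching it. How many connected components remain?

1

With 2 gone, the remaining components are: {1, 3, 4, 5, 6, 7, 8, 9, 10}.
That is 1 component.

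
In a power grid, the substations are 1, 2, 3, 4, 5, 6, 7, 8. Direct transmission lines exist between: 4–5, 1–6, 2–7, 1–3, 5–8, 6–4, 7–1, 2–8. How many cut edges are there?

The edges on the cycle 2-7-1-6-4-5-8-2 are not bridges since each lies on that cycle.
But removing 1–3 disconnects 1 from 3 — this is a bridge.

1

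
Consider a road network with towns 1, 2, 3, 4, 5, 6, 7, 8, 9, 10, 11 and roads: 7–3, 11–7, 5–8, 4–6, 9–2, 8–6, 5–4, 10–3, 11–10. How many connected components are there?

4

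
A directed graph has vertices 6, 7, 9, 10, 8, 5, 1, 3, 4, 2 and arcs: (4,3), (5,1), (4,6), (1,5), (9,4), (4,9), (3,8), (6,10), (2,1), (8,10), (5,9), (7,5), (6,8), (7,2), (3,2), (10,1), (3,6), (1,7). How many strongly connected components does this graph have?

{1, 2, 3, 4, 5, 6, 7, 8, 9, 10} are all mutually reachable — one SCC of size 10.
That gives 1 strongly connected component.

1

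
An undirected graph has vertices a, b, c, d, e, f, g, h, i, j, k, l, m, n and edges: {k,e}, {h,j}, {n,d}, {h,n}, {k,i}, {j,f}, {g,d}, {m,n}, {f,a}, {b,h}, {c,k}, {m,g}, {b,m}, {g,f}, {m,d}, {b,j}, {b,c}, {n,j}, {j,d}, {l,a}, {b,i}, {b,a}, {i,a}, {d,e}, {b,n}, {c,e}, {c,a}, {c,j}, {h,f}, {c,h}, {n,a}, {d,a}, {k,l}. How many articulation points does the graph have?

0

Removing d, for instance, still leaves 1 component. No single vertex removal increases the component count — the graph has no articulation points.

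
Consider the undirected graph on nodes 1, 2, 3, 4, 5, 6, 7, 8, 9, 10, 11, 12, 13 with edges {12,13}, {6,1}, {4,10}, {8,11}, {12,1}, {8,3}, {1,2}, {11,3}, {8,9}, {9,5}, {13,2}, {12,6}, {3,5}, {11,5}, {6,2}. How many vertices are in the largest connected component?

5

7 is isolated — a component by itself.
Starting from 4 we can reach 4, 10. That is one component of size 2.
Starting from 3 we can reach 3, 5, 8, 9, 11. That is one component of size 5.
Starting from 1 we can reach 1, 2, 6, 12, 13. That is one component of size 5.
The largest has 5 vertices.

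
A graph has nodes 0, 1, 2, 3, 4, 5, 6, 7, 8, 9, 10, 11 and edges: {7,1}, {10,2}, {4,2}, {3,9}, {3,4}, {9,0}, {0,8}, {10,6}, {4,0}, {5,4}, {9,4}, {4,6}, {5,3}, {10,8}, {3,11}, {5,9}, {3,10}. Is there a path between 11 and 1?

The component containing 11 is {0, 2, 3, 4, 5, 6, 8, 9, 10, 11}, and 1 is not in it.

No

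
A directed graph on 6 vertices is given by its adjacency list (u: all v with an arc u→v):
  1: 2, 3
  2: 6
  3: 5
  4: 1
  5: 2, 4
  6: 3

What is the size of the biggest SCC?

6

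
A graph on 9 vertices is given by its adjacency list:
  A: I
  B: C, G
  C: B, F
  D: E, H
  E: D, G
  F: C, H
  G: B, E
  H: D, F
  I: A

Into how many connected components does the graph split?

2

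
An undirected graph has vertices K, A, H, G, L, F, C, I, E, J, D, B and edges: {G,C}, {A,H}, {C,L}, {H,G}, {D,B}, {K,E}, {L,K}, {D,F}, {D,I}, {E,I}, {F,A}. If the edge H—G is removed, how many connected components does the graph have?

2

H and G are still connected via H-A-F-D-I-E-K-L-C-G, so the component count stays at 2.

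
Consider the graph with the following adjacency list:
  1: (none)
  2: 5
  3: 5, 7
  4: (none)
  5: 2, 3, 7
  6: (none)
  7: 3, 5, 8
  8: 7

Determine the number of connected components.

4 is isolated — a component by itself.
6 is isolated — a component by itself.
1 is isolated — a component by itself.
Starting from 2 we can reach 2, 3, 5, 7, 8. That is one component of size 5.
Total: 4 components.

4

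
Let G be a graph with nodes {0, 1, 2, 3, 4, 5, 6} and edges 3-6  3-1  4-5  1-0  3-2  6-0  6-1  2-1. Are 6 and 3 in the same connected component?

From 6 we can reach 0, 1, 2, 3, 6, which includes 3.

Yes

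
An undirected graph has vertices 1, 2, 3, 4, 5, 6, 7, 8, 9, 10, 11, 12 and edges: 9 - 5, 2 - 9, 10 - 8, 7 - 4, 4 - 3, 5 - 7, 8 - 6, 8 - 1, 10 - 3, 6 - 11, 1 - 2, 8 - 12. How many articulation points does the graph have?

2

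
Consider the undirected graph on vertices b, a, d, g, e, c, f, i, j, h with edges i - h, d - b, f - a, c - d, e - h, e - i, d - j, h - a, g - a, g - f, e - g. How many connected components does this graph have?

Starting from b we can reach b, c, d, j. That is one component of size 4.
Starting from a we can reach a, e, f, g, h, i. That is one component of size 6.
Total: 2 components.

2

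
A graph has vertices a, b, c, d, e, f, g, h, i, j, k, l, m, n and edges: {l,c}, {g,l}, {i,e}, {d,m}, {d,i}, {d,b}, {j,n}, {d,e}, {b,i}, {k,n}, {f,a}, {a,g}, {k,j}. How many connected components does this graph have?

h is isolated — a component by itself.
Starting from j we can reach j, k, n. That is one component of size 3.
Starting from b we can reach b, d, e, i, m. That is one component of size 5.
Starting from a we can reach a, c, f, g, l. That is one component of size 5.
Total: 4 components.

4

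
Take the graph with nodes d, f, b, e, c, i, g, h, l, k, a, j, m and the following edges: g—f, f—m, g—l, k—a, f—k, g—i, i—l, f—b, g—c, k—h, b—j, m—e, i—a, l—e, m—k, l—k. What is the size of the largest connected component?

12

d is isolated — a component by itself.
Starting from a we can reach a, b, c, e, f, g, h, i, j, k, l, m. That is one component of size 12.
The largest has 12 vertices.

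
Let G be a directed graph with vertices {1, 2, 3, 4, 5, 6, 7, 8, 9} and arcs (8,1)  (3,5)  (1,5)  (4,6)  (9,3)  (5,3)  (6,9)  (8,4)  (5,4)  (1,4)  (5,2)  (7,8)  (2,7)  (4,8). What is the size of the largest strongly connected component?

{1, 2, 3, 4, 5, 6, 7, 8, 9} are all mutually reachable — one SCC of size 9.
The largest has 9 vertices.

9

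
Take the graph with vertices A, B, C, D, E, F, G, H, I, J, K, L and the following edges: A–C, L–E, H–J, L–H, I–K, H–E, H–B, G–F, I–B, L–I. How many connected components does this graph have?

4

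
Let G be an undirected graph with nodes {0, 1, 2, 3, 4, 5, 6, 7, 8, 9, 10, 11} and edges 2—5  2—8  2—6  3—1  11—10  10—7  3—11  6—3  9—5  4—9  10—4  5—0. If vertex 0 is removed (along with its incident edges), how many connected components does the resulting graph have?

With 0 gone, the remaining components are: {1, 2, 3, 4, 5, 6, 7, 8, 9, 10, 11}.
That is 1 component.

1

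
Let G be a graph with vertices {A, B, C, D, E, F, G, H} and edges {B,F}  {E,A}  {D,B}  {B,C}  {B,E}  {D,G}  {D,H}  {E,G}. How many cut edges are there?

The edges on the cycle D-B-E-G-D are not bridges since each lies on that cycle.
But removing E - A disconnects E from A; removing D - H disconnects D from H; removing F - B disconnects F from B; removing C - B disconnects C from B — these are bridges.
That makes 4 bridges.

4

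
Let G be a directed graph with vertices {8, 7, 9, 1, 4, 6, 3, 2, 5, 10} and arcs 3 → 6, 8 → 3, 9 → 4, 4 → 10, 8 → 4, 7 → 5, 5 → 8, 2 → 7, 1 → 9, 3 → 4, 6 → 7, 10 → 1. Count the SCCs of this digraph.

3

{3, 5, 6, 7, 8} are all mutually reachable — one SCC of size 5.
{1, 4, 9, 10} are all mutually reachable — one SCC of size 4.
{2} is an SCC by itself.
That gives 3 strongly connected components.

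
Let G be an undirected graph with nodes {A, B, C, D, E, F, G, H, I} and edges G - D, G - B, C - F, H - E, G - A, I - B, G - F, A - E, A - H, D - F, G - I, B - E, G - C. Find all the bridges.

The edges on the cycle G-D-F-G are not bridges since each lies on that cycle.
Every edge lies on some cycle, so there are no bridges.

none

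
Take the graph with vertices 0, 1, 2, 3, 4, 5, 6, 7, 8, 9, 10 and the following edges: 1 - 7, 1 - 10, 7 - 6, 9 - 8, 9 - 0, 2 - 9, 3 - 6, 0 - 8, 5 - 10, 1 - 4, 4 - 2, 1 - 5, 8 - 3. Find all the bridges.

none

The edges on the cycle 1-5-10-1 are not bridges since each lies on that cycle.
Every edge lies on some cycle, so there are no bridges.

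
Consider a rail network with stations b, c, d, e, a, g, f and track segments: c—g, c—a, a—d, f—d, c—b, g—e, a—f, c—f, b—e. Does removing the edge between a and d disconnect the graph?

After removing a—d, the path a-f-d still connects them, so the edge is not a bridge.

No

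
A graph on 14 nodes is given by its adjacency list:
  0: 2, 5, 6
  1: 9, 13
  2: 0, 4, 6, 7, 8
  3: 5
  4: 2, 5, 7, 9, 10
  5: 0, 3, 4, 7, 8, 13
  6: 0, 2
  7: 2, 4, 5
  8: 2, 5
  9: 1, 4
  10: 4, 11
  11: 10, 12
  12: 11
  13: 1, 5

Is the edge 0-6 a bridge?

After removing 0-6, the path 0-2-6 still connects them, so the edge is not a bridge.

No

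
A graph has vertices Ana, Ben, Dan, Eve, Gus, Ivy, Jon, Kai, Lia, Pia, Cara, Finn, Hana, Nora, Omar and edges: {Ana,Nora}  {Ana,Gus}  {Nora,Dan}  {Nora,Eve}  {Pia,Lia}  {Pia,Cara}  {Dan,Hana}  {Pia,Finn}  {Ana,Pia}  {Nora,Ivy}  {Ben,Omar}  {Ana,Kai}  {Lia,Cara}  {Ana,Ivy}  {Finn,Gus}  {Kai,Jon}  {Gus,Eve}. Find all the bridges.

The edges on the cycle Ana-Nora-Eve-Gus-Finn-Pia-Ana are not bridges since each lies on that cycle.
But removing Kai–Jon disconnects Kai from Jon; removing Ben–Omar disconnects Ben from Omar; removing Nora–Dan disconnects Nora from Dan; removing Kai–Ana disconnects Kai from Ana — these are bridges.
In total 5 edges are bridges.

Ana-Kai, Ben-Omar, Dan-Hana, Dan-Nora, Jon-Kai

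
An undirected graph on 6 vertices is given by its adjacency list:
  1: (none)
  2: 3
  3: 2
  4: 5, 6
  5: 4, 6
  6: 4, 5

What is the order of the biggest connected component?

3

1 is isolated — a component by itself.
Starting from 2 we can reach 2, 3. That is one component of size 2.
Starting from 4 we can reach 4, 5, 6. That is one component of size 3.
The largest has 3 vertices.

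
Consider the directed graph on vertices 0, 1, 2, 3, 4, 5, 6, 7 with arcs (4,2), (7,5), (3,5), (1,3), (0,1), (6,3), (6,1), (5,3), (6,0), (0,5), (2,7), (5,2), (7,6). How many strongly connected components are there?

{0, 1, 2, 3, 5, 6, 7} are all mutually reachable — one SCC of size 7.
{4} is an SCC by itself.
That gives 2 strongly connected components.

2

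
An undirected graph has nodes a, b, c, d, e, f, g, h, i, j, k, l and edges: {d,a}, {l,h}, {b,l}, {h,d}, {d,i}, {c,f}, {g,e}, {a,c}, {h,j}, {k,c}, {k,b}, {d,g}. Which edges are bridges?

c-f, d-g, d-i, e-g, h-j

The edges on the cycle k-b-l-h-d-a-c-k are not bridges since each lies on that cycle.
But removing j-h disconnects j from h; removing e-g disconnects e from g; removing f-c disconnects f from c; removing i-d disconnects i from d — these are bridges.
In total 5 edges are bridges.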